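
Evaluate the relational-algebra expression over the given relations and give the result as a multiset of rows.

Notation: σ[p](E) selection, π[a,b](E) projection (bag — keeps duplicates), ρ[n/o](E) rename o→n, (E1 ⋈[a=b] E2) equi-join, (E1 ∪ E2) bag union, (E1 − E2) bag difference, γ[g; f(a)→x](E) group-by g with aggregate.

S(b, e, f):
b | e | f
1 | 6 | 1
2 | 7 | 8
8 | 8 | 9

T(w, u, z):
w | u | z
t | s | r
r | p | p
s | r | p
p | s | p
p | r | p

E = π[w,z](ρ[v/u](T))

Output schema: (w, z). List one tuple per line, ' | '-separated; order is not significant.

Row counts bottom-up:
  T → 5
  ρ[v/u](T) → 5
  π[w,z](ρ[v/u](T)) → 5

== RESULT ==
w | z
p | p
p | p
r | p
s | p
t | r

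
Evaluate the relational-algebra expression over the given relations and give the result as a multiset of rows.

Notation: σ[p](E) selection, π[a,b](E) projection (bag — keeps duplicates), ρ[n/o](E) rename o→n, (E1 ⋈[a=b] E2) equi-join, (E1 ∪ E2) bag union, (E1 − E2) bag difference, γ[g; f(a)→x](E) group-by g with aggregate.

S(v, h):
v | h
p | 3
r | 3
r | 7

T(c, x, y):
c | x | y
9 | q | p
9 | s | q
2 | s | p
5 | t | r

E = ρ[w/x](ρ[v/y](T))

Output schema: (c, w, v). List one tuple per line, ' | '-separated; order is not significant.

Subexpression sizes:
  T → 4
  ρ[v/y](T) → 4
  ρ[w/x](ρ[v/y](T)) → 4

== RESULT ==
c | w | v
2 | s | p
5 | t | r
9 | q | p
9 | s | q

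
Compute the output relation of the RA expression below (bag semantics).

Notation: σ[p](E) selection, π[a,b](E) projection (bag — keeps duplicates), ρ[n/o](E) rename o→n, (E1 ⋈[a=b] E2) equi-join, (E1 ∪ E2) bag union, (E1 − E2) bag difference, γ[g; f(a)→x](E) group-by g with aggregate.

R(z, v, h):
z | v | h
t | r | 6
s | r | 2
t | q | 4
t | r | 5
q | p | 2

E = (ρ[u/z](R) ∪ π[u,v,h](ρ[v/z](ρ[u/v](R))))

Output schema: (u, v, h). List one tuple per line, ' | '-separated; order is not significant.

Row counts bottom-up:
  R → 5
  ρ[u/z](R) → 5
  R → 5
  ρ[u/v](R) → 5
  ρ[v/z](ρ[u/v](R)) → 5
  π[u,v,h](ρ[v/z](ρ[u/v](R))) → 5
  (ρ[u/z](R) ∪ π[u,v,h](ρ[v/z](ρ[u/v](R)))) → 10

== RESULT ==
u | v | h
p | q | 2
q | p | 2
q | t | 4
r | s | 2
r | t | 5
r | t | 6
s | r | 2
t | q | 4
t | r | 5
t | r | 6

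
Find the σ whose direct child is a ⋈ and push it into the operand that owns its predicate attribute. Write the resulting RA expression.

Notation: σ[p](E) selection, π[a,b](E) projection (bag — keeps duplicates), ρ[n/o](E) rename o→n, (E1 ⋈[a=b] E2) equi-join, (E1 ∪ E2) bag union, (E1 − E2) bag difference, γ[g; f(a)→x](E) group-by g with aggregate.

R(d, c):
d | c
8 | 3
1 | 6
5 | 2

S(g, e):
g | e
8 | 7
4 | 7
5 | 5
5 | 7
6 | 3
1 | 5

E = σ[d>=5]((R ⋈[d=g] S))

σ filters on d, owned by the left side.
E' = (σ[d>=5](R) ⋈[d=g] S)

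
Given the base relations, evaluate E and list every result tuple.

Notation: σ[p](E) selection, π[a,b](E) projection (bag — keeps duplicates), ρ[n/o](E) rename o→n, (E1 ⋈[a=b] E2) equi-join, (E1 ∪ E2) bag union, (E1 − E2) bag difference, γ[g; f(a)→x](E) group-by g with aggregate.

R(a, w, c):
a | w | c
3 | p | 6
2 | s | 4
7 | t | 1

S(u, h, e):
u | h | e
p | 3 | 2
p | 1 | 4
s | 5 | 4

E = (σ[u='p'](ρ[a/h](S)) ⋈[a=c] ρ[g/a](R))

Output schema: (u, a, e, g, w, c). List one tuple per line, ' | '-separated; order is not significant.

Per-node cardinality:
  S → 3
  ρ[a/h](S) → 3
  σ[u='p'](ρ[a/h](S)) → 2
  R → 3
  ρ[g/a](R) → 3
  (σ[u='p'](ρ[a/h](S)) ⋈[a=c] ρ[g/a](R)) → 1

== RESULT ==
u | a | e | g | w | c
p | 1 | 4 | 7 | t | 1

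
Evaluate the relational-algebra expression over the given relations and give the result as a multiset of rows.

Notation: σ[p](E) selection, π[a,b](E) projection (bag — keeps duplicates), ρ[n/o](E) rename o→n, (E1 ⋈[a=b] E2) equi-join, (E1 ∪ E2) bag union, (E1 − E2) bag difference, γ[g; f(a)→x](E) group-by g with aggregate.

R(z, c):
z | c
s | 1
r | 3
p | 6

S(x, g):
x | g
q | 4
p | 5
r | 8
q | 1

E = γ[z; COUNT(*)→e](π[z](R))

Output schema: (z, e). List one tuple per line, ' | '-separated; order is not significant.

Stepwise |·|:
  R → 3
  π[z](R) → 3
  γ[z; COUNT(*)→e](π[z](R)) → 3

== RESULT ==
z | e
p | 1
r | 1
s | 1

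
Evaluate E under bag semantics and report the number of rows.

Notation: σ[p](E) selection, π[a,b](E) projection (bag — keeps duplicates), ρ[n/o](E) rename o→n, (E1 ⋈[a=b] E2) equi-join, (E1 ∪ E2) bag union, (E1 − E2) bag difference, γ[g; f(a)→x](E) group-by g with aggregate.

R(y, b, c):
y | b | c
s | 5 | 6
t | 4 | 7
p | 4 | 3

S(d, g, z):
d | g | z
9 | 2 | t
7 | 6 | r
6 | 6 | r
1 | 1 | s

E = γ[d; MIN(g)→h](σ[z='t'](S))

Subexpression sizes:
  S → 4
  σ[z='t'](S) → 1
  γ[d; MIN(g)→h](σ[z='t'](S)) → 1

|E| = 1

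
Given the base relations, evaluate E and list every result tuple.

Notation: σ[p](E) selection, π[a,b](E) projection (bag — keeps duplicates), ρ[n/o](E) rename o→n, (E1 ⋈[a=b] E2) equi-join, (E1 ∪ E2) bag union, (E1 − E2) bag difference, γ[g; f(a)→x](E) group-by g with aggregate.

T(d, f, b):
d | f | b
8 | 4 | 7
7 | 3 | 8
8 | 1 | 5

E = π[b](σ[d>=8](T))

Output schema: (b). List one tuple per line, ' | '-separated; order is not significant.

Per-node cardinality:
  T → 3
  σ[d>=8](T) → 2
  π[b](σ[d>=8](T)) → 2

== RESULT ==
b
5
7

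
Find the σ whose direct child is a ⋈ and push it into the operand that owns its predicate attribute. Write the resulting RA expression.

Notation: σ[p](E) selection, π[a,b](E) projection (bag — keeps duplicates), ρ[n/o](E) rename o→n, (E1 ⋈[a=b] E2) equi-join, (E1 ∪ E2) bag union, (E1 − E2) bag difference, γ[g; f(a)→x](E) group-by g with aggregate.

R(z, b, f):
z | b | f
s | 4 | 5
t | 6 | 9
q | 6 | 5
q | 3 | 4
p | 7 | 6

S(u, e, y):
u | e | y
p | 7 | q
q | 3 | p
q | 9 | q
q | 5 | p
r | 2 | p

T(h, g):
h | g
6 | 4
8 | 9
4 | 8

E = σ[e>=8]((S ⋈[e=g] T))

σ filters on e, owned by the left side.
E' = (σ[e>=8](S) ⋈[e=g] T)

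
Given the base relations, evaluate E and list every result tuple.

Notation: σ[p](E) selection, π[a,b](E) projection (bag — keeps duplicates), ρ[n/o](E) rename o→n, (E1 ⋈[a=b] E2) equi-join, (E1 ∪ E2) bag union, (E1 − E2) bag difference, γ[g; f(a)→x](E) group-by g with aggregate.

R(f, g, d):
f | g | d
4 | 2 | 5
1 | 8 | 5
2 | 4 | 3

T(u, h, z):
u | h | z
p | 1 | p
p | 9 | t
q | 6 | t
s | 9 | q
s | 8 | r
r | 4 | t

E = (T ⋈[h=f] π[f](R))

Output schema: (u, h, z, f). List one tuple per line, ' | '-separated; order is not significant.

Subexpression sizes:
  T → 6
  R → 3
  π[f](R) → 3
  (T ⋈[h=f] π[f](R)) → 2

== RESULT ==
u | h | z | f
p | 1 | p | 1
r | 4 | t | 4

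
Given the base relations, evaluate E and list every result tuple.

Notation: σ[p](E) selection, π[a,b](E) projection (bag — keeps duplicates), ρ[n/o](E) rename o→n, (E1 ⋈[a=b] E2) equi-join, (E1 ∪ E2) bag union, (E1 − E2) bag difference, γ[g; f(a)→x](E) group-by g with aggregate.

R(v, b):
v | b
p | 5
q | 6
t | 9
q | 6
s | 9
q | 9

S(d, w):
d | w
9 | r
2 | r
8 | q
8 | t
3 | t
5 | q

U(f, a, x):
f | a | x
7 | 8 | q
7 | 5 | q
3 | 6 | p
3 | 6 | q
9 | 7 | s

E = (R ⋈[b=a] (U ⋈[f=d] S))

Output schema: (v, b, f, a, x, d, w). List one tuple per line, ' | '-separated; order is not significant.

Subexpression sizes:
  R → 6
  U → 5
  S → 6
  (U ⋈[f=d] S) → 3
  (R ⋈[b=a] (U ⋈[f=d] S)) → 4

== RESULT ==
v | b | f | a | x | d | w
q | 6 | 3 | 6 | p | 3 | t
q | 6 | 3 | 6 | p | 3 | t
q | 6 | 3 | 6 | q | 3 | t
q | 6 | 3 | 6 | q | 3 | t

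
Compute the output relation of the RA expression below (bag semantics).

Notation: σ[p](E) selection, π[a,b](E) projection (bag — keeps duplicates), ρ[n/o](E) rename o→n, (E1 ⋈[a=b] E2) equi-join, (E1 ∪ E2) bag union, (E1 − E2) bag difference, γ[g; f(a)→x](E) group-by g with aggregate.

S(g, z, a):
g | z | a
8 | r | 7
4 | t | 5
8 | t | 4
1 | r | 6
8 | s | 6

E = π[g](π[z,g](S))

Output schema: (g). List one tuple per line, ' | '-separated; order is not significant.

Row counts bottom-up:
  S → 5
  π[z,g](S) → 5
  π[g](π[z,g](S)) → 5

== RESULT ==
g
1
4
8
8
8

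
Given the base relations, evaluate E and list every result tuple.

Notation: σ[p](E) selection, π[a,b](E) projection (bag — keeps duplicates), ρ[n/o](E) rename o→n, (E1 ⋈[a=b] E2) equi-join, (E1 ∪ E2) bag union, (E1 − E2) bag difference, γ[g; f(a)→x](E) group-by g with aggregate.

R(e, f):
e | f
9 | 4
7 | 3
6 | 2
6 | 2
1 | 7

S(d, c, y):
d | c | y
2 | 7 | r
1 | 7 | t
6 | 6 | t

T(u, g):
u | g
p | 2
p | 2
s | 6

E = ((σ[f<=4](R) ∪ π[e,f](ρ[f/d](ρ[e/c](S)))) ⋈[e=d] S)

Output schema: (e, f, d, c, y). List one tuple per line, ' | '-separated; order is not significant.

Stepwise |·|:
  R → 5
  σ[f<=4](R) → 4
  S → 3
  ρ[e/c](S) → 3
  ρ[f/d](ρ[e/c](S)) → 3
  π[e,f](ρ[f/d](ρ[e/c](S))) → 3
  (σ[f<=4](R) ∪ π[e,f](ρ[f/d](ρ[e/c](S)))) → 7
  S → 3
  ((σ[f<=4](R) ∪ π[e,f](ρ[f/d](ρ[e/c](S)))) ⋈[e=d] S) → 3

== RESULT ==
e | f | d | c | y
6 | 2 | 6 | 6 | t
6 | 2 | 6 | 6 | t
6 | 6 | 6 | 6 | t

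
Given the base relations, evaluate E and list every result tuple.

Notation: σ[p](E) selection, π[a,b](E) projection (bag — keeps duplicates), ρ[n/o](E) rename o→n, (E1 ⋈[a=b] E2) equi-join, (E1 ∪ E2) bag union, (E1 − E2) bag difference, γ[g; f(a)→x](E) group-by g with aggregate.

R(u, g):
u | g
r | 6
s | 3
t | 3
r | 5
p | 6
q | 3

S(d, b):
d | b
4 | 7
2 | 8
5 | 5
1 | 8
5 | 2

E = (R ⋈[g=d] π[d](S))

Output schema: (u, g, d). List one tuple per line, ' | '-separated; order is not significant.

Stepwise |·|:
  R → 6
  S → 5
  π[d](S) → 5
  (R ⋈[g=d] π[d](S)) → 2

== RESULT ==
u | g | d
r | 5 | 5
r | 5 | 5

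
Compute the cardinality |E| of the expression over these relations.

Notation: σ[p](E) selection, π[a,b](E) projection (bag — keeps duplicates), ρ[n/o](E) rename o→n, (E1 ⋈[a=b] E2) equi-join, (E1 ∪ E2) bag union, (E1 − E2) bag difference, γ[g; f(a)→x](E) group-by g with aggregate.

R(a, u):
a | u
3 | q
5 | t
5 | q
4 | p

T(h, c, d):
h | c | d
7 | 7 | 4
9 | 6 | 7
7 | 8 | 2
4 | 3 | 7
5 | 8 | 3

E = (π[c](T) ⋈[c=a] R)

Stepwise |·|:
  T → 5
  π[c](T) → 5
  R → 4
  (π[c](T) ⋈[c=a] R) → 1

|E| = 1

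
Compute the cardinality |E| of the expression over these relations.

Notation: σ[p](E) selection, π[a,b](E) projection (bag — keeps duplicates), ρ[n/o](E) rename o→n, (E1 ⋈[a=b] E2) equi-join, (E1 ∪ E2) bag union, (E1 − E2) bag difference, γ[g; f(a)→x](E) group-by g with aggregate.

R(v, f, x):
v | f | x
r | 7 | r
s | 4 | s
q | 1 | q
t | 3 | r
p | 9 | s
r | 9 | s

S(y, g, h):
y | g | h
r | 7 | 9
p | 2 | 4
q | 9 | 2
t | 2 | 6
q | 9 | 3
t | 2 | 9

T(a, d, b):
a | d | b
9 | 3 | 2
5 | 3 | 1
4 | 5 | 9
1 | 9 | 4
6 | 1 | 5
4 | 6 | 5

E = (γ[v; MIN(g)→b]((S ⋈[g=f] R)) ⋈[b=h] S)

Subexpression sizes:
  S → 6
  R → 6
  (S ⋈[g=f] R) → 5
  γ[v; MIN(g)→b]((S ⋈[g=f] R)) → 2
  S → 6
  (γ[v; MIN(g)→b]((S ⋈[g=f] R)) ⋈[b=h] S) → 2

|E| = 2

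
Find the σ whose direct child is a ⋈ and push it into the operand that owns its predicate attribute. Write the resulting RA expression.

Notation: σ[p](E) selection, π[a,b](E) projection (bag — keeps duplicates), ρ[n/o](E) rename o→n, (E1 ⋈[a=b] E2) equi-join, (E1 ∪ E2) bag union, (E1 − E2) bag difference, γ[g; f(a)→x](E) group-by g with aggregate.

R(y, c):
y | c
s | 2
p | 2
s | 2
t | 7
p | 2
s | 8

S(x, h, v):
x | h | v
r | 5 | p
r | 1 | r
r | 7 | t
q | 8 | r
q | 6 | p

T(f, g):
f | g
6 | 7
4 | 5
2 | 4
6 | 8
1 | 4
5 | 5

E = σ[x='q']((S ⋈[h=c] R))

σ filters on x, owned by the left side.
E' = (σ[x='q'](S) ⋈[h=c] R)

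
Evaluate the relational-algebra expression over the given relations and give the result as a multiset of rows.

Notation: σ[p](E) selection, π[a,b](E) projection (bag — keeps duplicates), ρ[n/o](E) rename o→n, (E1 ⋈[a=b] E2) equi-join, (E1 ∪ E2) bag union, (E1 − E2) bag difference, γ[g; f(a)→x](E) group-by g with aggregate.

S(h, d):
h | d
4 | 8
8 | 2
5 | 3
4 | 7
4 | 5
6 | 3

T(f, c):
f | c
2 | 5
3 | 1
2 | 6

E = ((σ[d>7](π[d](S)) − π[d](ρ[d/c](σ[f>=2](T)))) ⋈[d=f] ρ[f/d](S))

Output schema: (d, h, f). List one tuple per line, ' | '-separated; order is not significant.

Per-node cardinality:
  S → 6
  π[d](S) → 6
  σ[d>7](π[d](S)) → 1
  T → 3
  σ[f>=2](T) → 3
  ρ[d/c](σ[f>=2](T)) → 3
  π[d](ρ[d/c](σ[f>=2](T))) → 3
  (σ[d>7](π[d](S)) − π[d](ρ[d/c](σ[f>=2](T)))) → 1
  S → 6
  ρ[f/d](S) → 6
  ((σ[d>7](π[d](S)) − π[d](ρ[d/c](σ[f>=2](T)))) ⋈[d=f] ρ[f/d](S)) → 1

== RESULT ==
d | h | f
8 | 4 | 8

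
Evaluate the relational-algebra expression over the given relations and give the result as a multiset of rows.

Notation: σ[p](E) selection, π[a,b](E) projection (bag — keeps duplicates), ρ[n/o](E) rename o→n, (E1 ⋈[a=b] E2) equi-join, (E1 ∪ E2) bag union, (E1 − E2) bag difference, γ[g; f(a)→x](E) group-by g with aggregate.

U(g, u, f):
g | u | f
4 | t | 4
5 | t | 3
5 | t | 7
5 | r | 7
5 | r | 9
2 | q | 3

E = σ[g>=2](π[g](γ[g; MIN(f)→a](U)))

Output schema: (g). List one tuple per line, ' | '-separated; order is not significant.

Per-node cardinality:
  U → 6
  γ[g; MIN(f)→a](U) → 3
  π[g](γ[g; MIN(f)→a](U)) → 3
  σ[g>=2](π[g](γ[g; MIN(f)→a](U))) → 3

== RESULT ==
g
2
4
5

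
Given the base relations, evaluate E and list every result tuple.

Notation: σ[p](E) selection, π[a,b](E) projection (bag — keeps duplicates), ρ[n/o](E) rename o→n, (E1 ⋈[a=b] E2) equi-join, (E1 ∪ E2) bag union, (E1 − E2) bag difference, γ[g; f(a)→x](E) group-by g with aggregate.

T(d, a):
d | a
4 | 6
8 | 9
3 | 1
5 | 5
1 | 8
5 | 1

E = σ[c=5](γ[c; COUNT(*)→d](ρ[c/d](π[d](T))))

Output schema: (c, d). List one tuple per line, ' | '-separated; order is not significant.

Per-node cardinality:
  T → 6
  π[d](T) → 6
  ρ[c/d](π[d](T)) → 6
  γ[c; COUNT(*)→d](ρ[c/d](π[d](T))) → 5
  σ[c=5](γ[c; COUNT(*)→d](ρ[c/d](π[d](T)))) → 1

== RESULT ==
c | d
5 | 2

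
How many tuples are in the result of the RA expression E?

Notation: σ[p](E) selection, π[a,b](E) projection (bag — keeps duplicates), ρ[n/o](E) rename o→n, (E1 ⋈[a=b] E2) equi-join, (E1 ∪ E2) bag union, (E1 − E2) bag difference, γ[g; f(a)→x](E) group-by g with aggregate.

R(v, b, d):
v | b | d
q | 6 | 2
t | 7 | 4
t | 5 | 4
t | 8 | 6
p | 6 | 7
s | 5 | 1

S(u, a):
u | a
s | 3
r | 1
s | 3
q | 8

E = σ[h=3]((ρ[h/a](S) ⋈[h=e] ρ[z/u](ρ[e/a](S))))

Subexpression sizes:
  S → 4
  ρ[h/a](S) → 4
  S → 4
  ρ[e/a](S) → 4
  ρ[z/u](ρ[e/a](S)) → 4
  (ρ[h/a](S) ⋈[h=e] ρ[z/u](ρ[e/a](S))) → 6
  σ[h=3]((ρ[h/a](S) ⋈[h=e] ρ[z/u](ρ[e/a](S)))) → 4

|E| = 4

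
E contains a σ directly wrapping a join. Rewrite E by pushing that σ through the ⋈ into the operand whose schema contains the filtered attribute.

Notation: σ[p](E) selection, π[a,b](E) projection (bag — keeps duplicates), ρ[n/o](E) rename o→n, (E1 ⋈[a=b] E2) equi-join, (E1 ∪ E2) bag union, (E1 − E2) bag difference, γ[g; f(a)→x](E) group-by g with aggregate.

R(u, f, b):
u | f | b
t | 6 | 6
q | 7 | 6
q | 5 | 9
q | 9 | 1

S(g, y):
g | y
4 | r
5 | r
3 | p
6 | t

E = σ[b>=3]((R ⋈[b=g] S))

σ filters on b, owned by the left side.
E' = (σ[b>=3](R) ⋈[b=g] S)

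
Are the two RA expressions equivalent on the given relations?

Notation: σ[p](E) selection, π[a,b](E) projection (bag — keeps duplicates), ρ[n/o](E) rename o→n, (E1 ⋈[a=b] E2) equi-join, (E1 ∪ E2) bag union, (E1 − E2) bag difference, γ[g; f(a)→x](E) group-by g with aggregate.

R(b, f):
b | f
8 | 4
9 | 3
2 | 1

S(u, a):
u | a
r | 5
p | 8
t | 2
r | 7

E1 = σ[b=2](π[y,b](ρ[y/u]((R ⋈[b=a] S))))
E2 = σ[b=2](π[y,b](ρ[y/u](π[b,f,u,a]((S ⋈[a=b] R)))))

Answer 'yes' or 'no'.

E1 row counts bottom-up:
  R → 3
  S → 4
  (R ⋈[b=a] S) → 2
  ρ[y/u]((R ⋈[b=a] S)) → 2
  π[y,b](ρ[y/u]((R ⋈[b=a] S))) → 2
  σ[b=2](π[y,b](ρ[y/u]((R ⋈[b=a] S)))) → 1
E2 row counts bottom-up:
  S → 4
  R → 3
  (S ⋈[a=b] R) → 2
  π[b,f,u,a]((S ⋈[a=b] R)) → 2
  ρ[y/u](π[b,f,u,a]((S ⋈[a=b] R))) → 2
  π[y,b](ρ[y/u](π[b,f,u,a]((S ⋈[a=b] R)))) → 2
  σ[b=2](π[y,b](ρ[y/u](π[b,f,u,a]((S ⋈[a=b] R))))) → 1

E1 and E2 produce the same multiset:
y | b
t | 2

yes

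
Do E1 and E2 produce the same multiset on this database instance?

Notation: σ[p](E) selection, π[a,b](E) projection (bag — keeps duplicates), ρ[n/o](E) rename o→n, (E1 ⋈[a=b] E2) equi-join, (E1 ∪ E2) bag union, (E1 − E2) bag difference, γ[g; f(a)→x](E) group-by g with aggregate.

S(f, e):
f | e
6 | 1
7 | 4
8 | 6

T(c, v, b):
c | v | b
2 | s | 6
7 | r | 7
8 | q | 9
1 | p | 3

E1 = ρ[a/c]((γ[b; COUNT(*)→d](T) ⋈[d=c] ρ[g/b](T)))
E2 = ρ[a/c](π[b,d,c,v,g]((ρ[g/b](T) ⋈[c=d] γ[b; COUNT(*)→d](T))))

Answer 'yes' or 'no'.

E1 stepwise |·|:
  T → 4
  γ[b; COUNT(*)→d](T) → 4
  T → 4
  ρ[g/b](T) → 4
  (γ[b; COUNT(*)→d](T) ⋈[d=c] ρ[g/b](T)) → 4
  ρ[a/c]((γ[b; COUNT(*)→d](T) ⋈[d=c] ρ[g/b](T))) → 4
E2 stepwise |·|:
  T → 4
  ρ[g/b](T) → 4
  T → 4
  γ[b; COUNT(*)→d](T) → 4
  (ρ[g/b](T) ⋈[c=d] γ[b; COUNT(*)→d](T)) → 4
  π[b,d,c,v,g]((ρ[g/b](T) ⋈[c=d] γ[b; COUNT(*)→d](T))) → 4
  ρ[a/c](π[b,d,c,v,g]((ρ[g/b](T) ⋈[c=d] γ[b; COUNT(*)→d](T)))) → 4

E1 and E2 produce the same multiset:
b | d | a | v | g
3 | 1 | 1 | p | 3
6 | 1 | 1 | p | 3
7 | 1 | 1 | p | 3
9 | 1 | 1 | p | 3

yes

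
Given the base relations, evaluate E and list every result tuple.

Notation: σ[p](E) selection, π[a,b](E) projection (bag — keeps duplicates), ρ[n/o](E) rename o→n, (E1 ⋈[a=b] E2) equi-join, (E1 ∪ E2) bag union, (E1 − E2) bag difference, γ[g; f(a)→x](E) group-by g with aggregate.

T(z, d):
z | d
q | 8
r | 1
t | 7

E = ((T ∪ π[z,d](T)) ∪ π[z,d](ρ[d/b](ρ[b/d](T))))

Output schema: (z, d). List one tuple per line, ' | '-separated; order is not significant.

Per-node cardinality:
  T → 3
  T → 3
  π[z,d](T) → 3
  (T ∪ π[z,d](T)) → 6
  T → 3
  ρ[b/d](T) → 3
  ρ[d/b](ρ[b/d](T)) → 3
  π[z,d](ρ[d/b](ρ[b/d](T))) → 3
  ((T ∪ π[z,d](T)) ∪ π[z,d](ρ[d/b](ρ[b/d](T)))) → 9

== RESULT ==
z | d
q | 8
q | 8
q | 8
r | 1
r | 1
r | 1
t | 7
t | 7
t | 7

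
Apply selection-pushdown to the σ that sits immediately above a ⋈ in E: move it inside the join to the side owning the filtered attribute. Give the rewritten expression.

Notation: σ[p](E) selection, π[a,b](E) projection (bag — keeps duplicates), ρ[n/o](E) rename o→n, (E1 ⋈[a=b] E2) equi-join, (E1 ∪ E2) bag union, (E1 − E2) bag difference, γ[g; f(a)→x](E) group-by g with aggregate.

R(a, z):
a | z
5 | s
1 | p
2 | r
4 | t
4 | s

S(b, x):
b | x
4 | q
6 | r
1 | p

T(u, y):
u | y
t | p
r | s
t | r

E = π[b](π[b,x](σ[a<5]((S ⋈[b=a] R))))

σ filters on a, owned by the right side.
E' = π[b](π[b,x]((S ⋈[b=a] σ[a<5](R))))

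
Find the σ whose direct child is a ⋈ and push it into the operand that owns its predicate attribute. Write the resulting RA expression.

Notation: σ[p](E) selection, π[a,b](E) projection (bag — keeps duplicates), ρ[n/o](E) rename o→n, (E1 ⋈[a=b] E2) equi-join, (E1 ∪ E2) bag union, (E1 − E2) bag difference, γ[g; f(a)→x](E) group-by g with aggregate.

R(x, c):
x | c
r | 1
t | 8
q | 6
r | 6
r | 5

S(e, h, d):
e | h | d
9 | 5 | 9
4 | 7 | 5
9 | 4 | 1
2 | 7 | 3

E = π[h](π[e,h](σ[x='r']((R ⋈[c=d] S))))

σ filters on x, owned by the left side.
E' = π[h](π[e,h]((σ[x='r'](R) ⋈[c=d] S)))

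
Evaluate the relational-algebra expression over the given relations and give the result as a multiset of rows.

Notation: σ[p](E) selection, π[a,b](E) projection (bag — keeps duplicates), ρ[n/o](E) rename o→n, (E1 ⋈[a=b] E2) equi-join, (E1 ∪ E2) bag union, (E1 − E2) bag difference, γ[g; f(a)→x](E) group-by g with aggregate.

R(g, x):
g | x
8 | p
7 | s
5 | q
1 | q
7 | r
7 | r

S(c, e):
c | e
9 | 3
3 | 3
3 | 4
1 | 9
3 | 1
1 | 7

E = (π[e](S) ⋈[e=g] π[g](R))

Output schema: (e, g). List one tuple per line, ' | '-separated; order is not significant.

Subexpression sizes:
  S → 6
  π[e](S) → 6
  R → 6
  π[g](R) → 6
  (π[e](S) ⋈[e=g] π[g](R)) → 4

== RESULT ==
e | g
1 | 1
7 | 7
7 | 7
7 | 7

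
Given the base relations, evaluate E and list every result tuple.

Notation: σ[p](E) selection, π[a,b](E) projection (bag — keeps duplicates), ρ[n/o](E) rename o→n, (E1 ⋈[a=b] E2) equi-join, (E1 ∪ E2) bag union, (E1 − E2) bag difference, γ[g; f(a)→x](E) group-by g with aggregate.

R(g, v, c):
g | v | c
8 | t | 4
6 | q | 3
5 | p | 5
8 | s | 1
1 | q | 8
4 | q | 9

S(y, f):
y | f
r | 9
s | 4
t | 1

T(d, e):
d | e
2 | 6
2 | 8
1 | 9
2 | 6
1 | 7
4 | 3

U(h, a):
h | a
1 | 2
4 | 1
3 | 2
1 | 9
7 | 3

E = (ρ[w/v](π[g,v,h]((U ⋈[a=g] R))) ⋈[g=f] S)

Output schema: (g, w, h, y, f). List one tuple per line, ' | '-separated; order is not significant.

Subexpression sizes:
  U → 5
  R → 6
  (U ⋈[a=g] R) → 1
  π[g,v,h]((U ⋈[a=g] R)) → 1
  ρ[w/v](π[g,v,h]((U ⋈[a=g] R))) → 1
  S → 3
  (ρ[w/v](π[g,v,h]((U ⋈[a=g] R))) ⋈[g=f] S) → 1

== RESULT ==
g | w | h | y | f
1 | q | 4 | t | 1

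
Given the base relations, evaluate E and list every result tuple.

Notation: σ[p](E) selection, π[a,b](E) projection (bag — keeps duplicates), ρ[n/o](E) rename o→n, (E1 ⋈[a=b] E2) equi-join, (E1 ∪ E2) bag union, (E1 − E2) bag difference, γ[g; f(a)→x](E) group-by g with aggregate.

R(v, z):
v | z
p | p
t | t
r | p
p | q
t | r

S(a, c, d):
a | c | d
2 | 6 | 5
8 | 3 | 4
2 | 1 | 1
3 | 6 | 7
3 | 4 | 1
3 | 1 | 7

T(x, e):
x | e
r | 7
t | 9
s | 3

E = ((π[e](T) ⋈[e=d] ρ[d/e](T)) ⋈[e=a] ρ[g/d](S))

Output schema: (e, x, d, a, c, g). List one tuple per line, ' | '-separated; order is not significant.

Row counts bottom-up:
  T → 3
  π[e](T) → 3
  T → 3
  ρ[d/e](T) → 3
  (π[e](T) ⋈[e=d] ρ[d/e](T)) → 3
  S → 6
  ρ[g/d](S) → 6
  ((π[e](T) ⋈[e=d] ρ[d/e](T)) ⋈[e=a] ρ[g/d](S)) → 3

== RESULT ==
e | x | d | a | c | g
3 | s | 3 | 3 | 1 | 7
3 | s | 3 | 3 | 4 | 1
3 | s | 3 | 3 | 6 | 7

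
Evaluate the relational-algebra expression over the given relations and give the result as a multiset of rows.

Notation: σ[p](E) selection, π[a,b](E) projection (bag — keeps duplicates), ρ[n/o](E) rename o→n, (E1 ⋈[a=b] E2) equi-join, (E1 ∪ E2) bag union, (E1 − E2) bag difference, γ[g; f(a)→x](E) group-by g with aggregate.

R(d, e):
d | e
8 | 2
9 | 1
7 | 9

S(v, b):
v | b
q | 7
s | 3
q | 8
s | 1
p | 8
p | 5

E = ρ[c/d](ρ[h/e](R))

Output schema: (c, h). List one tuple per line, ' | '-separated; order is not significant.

Subexpression sizes:
  R → 3
  ρ[h/e](R) → 3
  ρ[c/d](ρ[h/e](R)) → 3

== RESULT ==
c | h
7 | 9
8 | 2
9 | 1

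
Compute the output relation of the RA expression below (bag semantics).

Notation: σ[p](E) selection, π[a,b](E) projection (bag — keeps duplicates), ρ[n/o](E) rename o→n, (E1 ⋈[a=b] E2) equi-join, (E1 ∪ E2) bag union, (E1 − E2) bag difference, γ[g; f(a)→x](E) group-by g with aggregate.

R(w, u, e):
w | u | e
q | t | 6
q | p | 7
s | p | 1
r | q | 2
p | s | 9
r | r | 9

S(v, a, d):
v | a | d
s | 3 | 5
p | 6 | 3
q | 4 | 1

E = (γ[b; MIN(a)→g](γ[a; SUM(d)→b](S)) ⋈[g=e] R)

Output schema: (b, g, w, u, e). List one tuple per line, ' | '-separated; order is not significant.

Per-node cardinality:
  S → 3
  γ[a; SUM(d)→b](S) → 3
  γ[b; MIN(a)→g](γ[a; SUM(d)→b](S)) → 3
  R → 6
  (γ[b; MIN(a)→g](γ[a; SUM(d)→b](S)) ⋈[g=e] R) → 1

== RESULT ==
b | g | w | u | e
3 | 6 | q | t | 6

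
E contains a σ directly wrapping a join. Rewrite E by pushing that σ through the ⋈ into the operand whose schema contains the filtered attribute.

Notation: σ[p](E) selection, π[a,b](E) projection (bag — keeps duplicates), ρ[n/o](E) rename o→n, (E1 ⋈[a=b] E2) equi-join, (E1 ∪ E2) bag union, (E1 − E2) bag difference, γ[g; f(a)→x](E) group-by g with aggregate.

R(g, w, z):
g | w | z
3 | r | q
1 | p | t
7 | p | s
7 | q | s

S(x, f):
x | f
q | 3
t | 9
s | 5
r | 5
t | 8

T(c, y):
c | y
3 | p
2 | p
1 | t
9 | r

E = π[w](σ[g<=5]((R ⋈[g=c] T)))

σ filters on g, owned by the left side.
E' = π[w]((σ[g<=5](R) ⋈[g=c] T))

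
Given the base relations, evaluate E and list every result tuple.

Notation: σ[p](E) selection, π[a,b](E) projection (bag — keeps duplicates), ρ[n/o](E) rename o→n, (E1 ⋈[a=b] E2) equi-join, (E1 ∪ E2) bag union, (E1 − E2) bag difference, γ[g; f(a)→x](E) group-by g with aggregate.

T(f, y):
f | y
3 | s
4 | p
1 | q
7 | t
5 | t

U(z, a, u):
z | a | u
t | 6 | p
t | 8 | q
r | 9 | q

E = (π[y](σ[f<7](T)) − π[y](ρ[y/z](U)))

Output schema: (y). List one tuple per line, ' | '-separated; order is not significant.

Row counts bottom-up:
  T → 5
  σ[f<7](T) → 4
  π[y](σ[f<7](T)) → 4
  U → 3
  ρ[y/z](U) → 3
  π[y](ρ[y/z](U)) → 3
  (π[y](σ[f<7](T)) − π[y](ρ[y/z](U))) → 3

== RESULT ==
y
p
q
s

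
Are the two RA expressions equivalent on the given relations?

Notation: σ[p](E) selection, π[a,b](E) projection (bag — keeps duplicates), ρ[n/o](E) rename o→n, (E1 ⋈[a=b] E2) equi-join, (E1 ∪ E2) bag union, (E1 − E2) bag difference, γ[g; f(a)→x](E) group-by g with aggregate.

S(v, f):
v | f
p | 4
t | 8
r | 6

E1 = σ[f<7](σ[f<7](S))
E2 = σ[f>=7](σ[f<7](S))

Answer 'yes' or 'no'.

E1 per-node cardinality:
  S → 3
  σ[f<7](S) → 2
  σ[f<7](σ[f<7](S)) → 2
E2 per-node cardinality:
  S → 3
  σ[f<7](S) → 2
  σ[f>=7](σ[f<7](S)) → 0

E1 result:
v | f
p | 4
r | 6
E2 result:
v | f
(0 rows)
Witness: ('p', 4) appears 1× in E1 but 0× in E2.

no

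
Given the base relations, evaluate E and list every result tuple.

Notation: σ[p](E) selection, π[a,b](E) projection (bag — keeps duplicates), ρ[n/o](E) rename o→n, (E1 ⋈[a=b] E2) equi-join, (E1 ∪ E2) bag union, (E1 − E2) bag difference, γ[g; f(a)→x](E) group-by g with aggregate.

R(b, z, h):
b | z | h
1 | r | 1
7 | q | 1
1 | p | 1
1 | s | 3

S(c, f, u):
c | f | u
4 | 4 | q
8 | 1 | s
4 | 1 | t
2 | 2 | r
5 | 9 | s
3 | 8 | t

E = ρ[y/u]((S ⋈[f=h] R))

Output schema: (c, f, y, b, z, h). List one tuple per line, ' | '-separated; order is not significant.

Row counts bottom-up:
  S → 6
  R → 4
  (S ⋈[f=h] R) → 6
  ρ[y/u]((S ⋈[f=h] R)) → 6

== RESULT ==
c | f | y | b | z | h
4 | 1 | t | 1 | p | 1
4 | 1 | t | 1 | r | 1
4 | 1 | t | 7 | q | 1
8 | 1 | s | 1 | p | 1
8 | 1 | s | 1 | r | 1
8 | 1 | s | 7 | q | 1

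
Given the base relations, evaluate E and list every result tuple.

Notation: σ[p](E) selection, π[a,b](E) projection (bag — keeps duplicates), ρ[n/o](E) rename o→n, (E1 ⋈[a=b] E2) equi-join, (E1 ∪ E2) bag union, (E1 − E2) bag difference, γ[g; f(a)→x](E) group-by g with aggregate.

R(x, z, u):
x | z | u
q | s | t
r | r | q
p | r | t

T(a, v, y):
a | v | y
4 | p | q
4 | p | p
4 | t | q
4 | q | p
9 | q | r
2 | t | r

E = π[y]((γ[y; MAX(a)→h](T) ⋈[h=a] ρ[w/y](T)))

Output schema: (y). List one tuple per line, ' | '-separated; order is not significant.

Subexpression sizes:
  T → 6
  γ[y; MAX(a)→h](T) → 3
  T → 6
  ρ[w/y](T) → 6
  (γ[y; MAX(a)→h](T) ⋈[h=a] ρ[w/y](T)) → 9
  π[y]((γ[y; MAX(a)→h](T) ⋈[h=a] ρ[w/y](T))) → 9

== RESULT ==
y
p
p
p
p
q
q
q
q
r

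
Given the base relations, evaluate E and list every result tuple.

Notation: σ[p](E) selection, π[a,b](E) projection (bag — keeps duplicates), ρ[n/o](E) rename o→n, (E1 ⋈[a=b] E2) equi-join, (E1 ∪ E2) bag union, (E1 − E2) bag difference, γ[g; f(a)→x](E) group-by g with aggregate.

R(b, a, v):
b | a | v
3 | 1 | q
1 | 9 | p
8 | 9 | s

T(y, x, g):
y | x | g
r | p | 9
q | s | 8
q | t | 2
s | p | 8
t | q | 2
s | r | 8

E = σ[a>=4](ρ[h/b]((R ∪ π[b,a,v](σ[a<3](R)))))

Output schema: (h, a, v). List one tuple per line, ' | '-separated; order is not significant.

Row counts bottom-up:
  R → 3
  R → 3
  σ[a<3](R) → 1
  π[b,a,v](σ[a<3](R)) → 1
  (R ∪ π[b,a,v](σ[a<3](R))) → 4
  ρ[h/b]((R ∪ π[b,a,v](σ[a<3](R)))) → 4
  σ[a>=4](ρ[h/b]((R ∪ π[b,a,v](σ[a<3](R))))) → 2

== RESULT ==
h | a | v
1 | 9 | p
8 | 9 | s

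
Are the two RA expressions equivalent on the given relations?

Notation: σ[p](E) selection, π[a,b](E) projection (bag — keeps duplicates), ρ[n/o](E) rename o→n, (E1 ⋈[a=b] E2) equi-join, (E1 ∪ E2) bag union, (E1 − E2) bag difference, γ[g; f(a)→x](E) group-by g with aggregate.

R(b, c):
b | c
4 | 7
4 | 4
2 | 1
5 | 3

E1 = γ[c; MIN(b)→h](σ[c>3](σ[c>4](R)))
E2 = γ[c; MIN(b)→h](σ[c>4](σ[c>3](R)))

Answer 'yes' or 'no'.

E1 subexpression sizes:
  R → 4
  σ[c>4](R) → 1
  σ[c>3](σ[c>4](R)) → 1
  γ[c; MIN(b)→h](σ[c>3](σ[c>4](R))) → 1
E2 subexpression sizes:
  R → 4
  σ[c>3](R) → 2
  σ[c>4](σ[c>3](R)) → 1
  γ[c; MIN(b)→h](σ[c>4](σ[c>3](R))) → 1

E1 and E2 produce the same multiset:
c | h
7 | 4

yes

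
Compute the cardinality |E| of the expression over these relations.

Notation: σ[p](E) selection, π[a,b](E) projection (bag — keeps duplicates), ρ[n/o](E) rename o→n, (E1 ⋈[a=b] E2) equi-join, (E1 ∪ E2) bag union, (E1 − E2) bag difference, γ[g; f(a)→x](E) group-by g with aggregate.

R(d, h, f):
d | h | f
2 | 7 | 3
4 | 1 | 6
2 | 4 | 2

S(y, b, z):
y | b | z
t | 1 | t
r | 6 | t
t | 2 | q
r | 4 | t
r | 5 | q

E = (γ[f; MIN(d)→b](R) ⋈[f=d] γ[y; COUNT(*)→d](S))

Subexpression sizes:
  R → 3
  γ[f; MIN(d)→b](R) → 3
  S → 5
  γ[y; COUNT(*)→d](S) → 2
  (γ[f; MIN(d)→b](R) ⋈[f=d] γ[y; COUNT(*)→d](S)) → 2

|E| = 2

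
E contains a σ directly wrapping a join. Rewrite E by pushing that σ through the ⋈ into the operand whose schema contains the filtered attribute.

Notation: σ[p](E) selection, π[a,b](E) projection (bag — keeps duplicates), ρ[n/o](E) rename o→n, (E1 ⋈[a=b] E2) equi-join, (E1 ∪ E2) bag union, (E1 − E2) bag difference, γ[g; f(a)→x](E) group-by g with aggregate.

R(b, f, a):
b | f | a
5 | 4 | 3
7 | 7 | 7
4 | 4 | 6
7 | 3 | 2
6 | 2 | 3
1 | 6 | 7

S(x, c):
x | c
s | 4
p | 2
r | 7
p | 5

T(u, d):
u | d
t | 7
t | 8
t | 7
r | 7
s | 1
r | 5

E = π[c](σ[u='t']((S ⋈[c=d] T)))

σ filters on u, owned by the right side.
E' = π[c]((S ⋈[c=d] σ[u='t'](T)))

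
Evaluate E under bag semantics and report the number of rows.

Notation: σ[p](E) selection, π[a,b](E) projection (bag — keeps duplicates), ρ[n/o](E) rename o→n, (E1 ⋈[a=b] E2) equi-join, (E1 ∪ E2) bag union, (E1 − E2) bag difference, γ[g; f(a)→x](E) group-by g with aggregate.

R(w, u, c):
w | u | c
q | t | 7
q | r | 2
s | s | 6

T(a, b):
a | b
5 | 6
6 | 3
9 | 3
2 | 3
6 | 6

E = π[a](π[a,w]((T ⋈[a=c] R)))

Row counts bottom-up:
  T → 5
  R → 3
  (T ⋈[a=c] R) → 3
  π[a,w]((T ⋈[a=c] R)) → 3
  π[a](π[a,w]((T ⋈[a=c] R))) → 3

|E| = 3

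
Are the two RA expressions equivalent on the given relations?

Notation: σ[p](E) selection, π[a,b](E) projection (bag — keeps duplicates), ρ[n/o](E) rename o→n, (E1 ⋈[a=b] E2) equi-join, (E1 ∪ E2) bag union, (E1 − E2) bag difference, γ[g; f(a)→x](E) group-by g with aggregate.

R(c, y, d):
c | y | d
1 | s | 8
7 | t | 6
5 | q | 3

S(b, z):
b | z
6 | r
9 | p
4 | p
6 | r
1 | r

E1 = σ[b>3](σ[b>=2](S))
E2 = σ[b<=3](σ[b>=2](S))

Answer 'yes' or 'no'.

E1 stepwise |·|:
  S → 5
  σ[b>=2](S) → 4
  σ[b>3](σ[b>=2](S)) → 4
E2 stepwise |·|:
  S → 5
  σ[b>=2](S) → 4
  σ[b<=3](σ[b>=2](S)) → 0

E1 result:
b | z
4 | p
6 | r
6 | r
9 | p
E2 result:
b | z
(0 rows)
Witness: (9, 'p') appears 1× in E1 but 0× in E2.

no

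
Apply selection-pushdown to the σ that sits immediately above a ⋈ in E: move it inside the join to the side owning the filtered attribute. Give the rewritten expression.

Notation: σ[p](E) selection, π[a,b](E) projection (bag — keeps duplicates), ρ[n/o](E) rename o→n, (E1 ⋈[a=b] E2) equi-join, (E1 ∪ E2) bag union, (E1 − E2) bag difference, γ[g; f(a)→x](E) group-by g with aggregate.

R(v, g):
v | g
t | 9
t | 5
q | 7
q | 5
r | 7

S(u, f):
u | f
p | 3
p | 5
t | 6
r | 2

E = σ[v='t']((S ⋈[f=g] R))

σ filters on v, owned by the right side.
E' = (S ⋈[f=g] σ[v='t'](R))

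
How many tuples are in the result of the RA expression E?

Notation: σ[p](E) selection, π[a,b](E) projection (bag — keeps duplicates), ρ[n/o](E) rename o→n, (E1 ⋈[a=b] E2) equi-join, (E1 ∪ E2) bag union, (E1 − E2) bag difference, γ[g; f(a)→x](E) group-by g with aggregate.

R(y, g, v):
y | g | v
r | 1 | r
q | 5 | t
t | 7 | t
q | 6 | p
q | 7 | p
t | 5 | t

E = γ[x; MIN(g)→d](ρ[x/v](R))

Row counts bottom-up:
  R → 6
  ρ[x/v](R) → 6
  γ[x; MIN(g)→d](ρ[x/v](R)) → 3

|E| = 3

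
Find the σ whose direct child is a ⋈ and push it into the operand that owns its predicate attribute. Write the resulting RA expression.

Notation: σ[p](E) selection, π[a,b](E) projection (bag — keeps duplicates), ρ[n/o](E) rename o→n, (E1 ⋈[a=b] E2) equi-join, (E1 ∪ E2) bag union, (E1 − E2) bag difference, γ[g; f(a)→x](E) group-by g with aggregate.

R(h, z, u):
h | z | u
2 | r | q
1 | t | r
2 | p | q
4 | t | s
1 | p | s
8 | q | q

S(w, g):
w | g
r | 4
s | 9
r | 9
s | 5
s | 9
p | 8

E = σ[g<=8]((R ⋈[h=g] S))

σ filters on g, owned by the right side.
E' = (R ⋈[h=g] σ[g<=8](S))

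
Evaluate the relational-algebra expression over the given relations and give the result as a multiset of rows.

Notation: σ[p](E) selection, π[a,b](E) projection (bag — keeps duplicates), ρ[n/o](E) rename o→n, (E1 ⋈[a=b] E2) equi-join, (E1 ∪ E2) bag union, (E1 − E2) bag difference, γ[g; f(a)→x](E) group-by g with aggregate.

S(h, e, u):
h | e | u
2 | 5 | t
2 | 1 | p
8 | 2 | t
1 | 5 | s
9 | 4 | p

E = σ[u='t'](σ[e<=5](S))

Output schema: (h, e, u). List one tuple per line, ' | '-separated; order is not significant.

Stepwise |·|:
  S → 5
  σ[e<=5](S) → 5
  σ[u='t'](σ[e<=5](S)) → 2

== RESULT ==
h | e | u
2 | 5 | t
8 | 2 | t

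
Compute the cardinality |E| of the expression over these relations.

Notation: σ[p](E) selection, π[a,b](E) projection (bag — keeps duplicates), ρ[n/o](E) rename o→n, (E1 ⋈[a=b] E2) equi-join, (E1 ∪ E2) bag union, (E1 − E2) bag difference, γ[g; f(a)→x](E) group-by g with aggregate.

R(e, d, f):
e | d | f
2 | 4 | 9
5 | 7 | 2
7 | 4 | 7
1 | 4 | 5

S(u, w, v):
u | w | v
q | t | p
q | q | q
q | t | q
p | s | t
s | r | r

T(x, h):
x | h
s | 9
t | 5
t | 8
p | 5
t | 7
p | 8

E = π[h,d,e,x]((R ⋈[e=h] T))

Row counts bottom-up:
  R → 4
  T → 6
  (R ⋈[e=h] T) → 3
  π[h,d,e,x]((R ⋈[e=h] T)) → 3

|E| = 3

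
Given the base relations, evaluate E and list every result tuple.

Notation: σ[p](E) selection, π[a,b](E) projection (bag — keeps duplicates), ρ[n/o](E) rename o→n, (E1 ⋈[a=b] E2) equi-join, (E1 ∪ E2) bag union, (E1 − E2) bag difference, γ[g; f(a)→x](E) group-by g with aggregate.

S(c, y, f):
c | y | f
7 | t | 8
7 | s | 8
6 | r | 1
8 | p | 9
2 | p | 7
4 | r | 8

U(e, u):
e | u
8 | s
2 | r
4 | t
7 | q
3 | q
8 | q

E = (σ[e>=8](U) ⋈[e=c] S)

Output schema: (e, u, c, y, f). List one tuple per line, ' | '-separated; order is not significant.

Subexpression sizes:
  U → 6
  σ[e>=8](U) → 2
  S → 6
  (σ[e>=8](U) ⋈[e=c] S) → 2

== RESULT ==
e | u | c | y | f
8 | q | 8 | p | 9
8 | s | 8 | p | 9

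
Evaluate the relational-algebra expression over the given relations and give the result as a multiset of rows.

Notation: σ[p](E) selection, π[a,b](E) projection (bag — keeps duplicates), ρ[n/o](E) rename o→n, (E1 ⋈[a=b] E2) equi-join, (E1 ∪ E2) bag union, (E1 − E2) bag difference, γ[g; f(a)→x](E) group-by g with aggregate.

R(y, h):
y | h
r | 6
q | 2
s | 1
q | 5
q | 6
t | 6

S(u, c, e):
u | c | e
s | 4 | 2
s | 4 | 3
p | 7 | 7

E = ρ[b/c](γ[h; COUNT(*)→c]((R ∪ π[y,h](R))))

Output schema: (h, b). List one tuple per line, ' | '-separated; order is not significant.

Stepwise |·|:
  R → 6
  R → 6
  π[y,h](R) → 6
  (R ∪ π[y,h](R)) → 12
  γ[h; COUNT(*)→c]((R ∪ π[y,h](R))) → 4
  ρ[b/c](γ[h; COUNT(*)→c]((R ∪ π[y,h](R)))) → 4

== RESULT ==
h | b
1 | 2
2 | 2
5 | 2
6 | 6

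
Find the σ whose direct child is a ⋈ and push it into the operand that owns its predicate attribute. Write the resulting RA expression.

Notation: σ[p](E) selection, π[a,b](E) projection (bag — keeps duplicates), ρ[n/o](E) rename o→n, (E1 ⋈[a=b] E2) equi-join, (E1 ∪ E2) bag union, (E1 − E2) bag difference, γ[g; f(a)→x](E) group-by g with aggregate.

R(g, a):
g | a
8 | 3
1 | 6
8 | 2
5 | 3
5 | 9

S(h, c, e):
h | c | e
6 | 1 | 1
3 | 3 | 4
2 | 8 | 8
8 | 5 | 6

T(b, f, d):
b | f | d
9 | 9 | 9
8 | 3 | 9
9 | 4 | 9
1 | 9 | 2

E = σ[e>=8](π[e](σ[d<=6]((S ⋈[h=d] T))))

σ filters on d, owned by the right side.
E' = σ[e>=8](π[e]((S ⋈[h=d] σ[d<=6](T))))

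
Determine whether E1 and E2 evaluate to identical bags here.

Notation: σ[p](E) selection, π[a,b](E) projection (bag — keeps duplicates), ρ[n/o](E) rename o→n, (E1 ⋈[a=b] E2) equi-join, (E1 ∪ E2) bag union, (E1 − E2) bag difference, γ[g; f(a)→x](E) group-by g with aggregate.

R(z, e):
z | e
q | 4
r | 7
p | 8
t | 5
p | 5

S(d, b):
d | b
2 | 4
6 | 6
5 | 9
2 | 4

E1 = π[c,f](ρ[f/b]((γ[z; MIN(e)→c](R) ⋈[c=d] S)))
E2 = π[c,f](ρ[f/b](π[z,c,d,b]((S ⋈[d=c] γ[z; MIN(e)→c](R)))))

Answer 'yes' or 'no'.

E1 stepwise |·|:
  R → 5
  γ[z; MIN(e)→c](R) → 4
  S → 4
  (γ[z; MIN(e)→c](R) ⋈[c=d] S) → 2
  ρ[f/b]((γ[z; MIN(e)→c](R) ⋈[c=d] S)) → 2
  π[c,f](ρ[f/b]((γ[z; MIN(e)→c](R) ⋈[c=d] S))) → 2
E2 stepwise |·|:
  S → 4
  R → 5
  γ[z; MIN(e)→c](R) → 4
  (S ⋈[d=c] γ[z; MIN(e)→c](R)) → 2
  π[z,c,d,b]((S ⋈[d=c] γ[z; MIN(e)→c](R))) → 2
  ρ[f/b](π[z,c,d,b]((S ⋈[d=c] γ[z; MIN(e)→c](R)))) → 2
  π[c,f](ρ[f/b](π[z,c,d,b]((S ⋈[d=c] γ[z; MIN(e)→c](R))))) → 2

E1 and E2 produce the same multiset:
c | f
5 | 9
5 | 9

yes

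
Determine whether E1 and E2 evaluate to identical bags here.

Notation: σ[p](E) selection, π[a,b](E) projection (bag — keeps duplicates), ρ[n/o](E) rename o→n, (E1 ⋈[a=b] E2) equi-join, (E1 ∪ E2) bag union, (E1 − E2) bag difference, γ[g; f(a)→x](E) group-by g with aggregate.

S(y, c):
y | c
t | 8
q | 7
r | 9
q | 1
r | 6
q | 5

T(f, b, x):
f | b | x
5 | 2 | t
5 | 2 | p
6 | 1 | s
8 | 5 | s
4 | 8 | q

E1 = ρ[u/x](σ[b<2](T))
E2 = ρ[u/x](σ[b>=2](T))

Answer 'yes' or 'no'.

E1 subexpression sizes:
  T → 5
  σ[b<2](T) → 1
  ρ[u/x](σ[b<2](T)) → 1
E2 subexpression sizes:
  T → 5
  σ[b>=2](T) → 4
  ρ[u/x](σ[b>=2](T)) → 4

E1 result:
f | b | u
6 | 1 | s
E2 result:
f | b | u
4 | 8 | q
5 | 2 | p
5 | 2 | t
8 | 5 | s
Witness: (8, 5, 's') appears 0× in E1 but 1× in E2.

no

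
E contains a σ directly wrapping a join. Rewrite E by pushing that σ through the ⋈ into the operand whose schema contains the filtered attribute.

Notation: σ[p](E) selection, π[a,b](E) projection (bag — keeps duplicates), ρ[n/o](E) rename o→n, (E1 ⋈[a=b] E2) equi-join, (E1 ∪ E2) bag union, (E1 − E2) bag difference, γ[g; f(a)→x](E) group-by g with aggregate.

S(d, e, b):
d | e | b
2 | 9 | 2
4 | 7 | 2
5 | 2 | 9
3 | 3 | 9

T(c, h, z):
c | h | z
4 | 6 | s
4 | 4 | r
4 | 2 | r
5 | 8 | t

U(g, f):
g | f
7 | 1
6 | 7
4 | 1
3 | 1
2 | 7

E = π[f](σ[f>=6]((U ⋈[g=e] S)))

σ filters on f, owned by the left side.
E' = π[f]((σ[f>=6](U) ⋈[g=e] S))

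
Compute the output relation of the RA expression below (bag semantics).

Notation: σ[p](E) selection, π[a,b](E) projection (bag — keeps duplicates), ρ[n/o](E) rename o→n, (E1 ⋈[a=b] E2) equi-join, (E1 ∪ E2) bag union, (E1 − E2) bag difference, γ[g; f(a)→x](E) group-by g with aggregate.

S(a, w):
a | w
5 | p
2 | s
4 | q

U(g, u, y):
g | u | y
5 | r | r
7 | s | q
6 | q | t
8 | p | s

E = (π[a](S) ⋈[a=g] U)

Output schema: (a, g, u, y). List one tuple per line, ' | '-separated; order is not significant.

Stepwise |·|:
  S → 3
  π[a](S) → 3
  U → 4
  (π[a](S) ⋈[a=g] U) → 1

== RESULT ==
a | g | u | y
5 | 5 | r | r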